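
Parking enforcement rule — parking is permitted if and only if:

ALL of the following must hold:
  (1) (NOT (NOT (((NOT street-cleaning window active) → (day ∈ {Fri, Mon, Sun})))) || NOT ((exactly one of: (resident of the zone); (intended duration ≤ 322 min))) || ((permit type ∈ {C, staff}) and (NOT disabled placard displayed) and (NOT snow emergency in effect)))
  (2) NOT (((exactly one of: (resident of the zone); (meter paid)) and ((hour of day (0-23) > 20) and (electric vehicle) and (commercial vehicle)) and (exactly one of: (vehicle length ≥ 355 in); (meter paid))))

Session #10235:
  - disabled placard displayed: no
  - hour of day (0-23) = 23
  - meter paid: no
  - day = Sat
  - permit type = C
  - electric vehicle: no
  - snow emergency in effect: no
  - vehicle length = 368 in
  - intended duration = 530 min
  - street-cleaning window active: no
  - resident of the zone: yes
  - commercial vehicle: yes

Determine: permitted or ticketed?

Permitted

Atomic conditions:
  NOT street-cleaning window active: no → true
  day ∈ {Fri, Mon, Sun}: Sat is not in the set → false
  resident of the zone: yes → true
  intended duration ≤ 322 min: 530 ≤ 322 is false
  permit type ∈ {C, staff}: C is in the set → true
  NOT disabled placard displayed: no → true
  NOT snow emergency in effect: no → true
  meter paid: no → false
  hour of day (0-23) > 20: 23 > 20 is true
  electric vehicle: no → false
  commercial vehicle: yes → true
  vehicle length ≥ 355 in: 368 ≥ 355 is true
Combine:
[1.1.1.1] true → false = false
[1.1.1] NOT false = true
[1.1] NOT true = false
[1.2.1] exactly-one(true, false) = true
[1.2] NOT true = false
[1.3] true AND true AND true = true
[1] false OR false OR true = true
[2.1.1] exactly-one(true, false) = true
[2.1.2] true AND false AND true = false
[2.1.3] exactly-one(true, false) = true
[2.1] true AND false AND true = false
[2] NOT false = true
[root] true AND true = true
Overall: true → permitted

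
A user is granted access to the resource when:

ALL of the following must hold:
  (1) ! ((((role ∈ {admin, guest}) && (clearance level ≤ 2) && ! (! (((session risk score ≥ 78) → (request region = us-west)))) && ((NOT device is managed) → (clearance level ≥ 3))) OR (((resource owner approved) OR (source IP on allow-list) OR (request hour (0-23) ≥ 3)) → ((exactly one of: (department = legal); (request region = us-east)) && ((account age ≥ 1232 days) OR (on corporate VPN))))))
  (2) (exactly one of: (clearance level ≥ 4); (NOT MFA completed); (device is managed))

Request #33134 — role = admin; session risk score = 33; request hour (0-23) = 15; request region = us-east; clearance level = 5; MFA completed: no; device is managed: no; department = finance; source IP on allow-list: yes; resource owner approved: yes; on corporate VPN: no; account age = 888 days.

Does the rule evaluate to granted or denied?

Atomic conditions:
  role ∈ {admin, guest}: admin is in the set → true
  clearance level ≤ 2: 5 ≤ 2 is false
  session risk score ≥ 78: 33 ≥ 78 is false
  request region = us-west: us-east == us-west is false
  NOT device is managed: no → true
  clearance level ≥ 3: 5 ≥ 3 is true
  resource owner approved: yes → true
  source IP on allow-list: yes → true
  request hour (0-23) ≥ 3: 15 ≥ 3 is true
  department = legal: finance == legal is false
  request region = us-east: us-east == us-east is true
  account age ≥ 1232 days: 888 ≥ 1232 is false
  on corporate VPN: no → false
  clearance level ≥ 4: 5 ≥ 4 is true
  NOT MFA completed: no → true
  device is managed: no → false
Combine:
[1.1.1.3.1.1] false → false (antecedent false ⇒ implication holds) = true
[1.1.1.3.1] NOT true = false
[1.1.1.3] NOT false = true
[1.1.1.4] true → true = true
[1.1.1] true AND false AND true AND true = false
[1.1.2.1] true OR true OR true = true
[1.1.2.2.1] exactly-one(false, true) = true
[1.1.2.2.2] false OR false = false
[1.1.2.2] true AND false = false
[1.1.2] true → false = false
[1.1] false OR false = false
[1] NOT false = true
[2] exactly-one(true, true, false) = false
[root] true AND false = false
Overall: false → denied

Denied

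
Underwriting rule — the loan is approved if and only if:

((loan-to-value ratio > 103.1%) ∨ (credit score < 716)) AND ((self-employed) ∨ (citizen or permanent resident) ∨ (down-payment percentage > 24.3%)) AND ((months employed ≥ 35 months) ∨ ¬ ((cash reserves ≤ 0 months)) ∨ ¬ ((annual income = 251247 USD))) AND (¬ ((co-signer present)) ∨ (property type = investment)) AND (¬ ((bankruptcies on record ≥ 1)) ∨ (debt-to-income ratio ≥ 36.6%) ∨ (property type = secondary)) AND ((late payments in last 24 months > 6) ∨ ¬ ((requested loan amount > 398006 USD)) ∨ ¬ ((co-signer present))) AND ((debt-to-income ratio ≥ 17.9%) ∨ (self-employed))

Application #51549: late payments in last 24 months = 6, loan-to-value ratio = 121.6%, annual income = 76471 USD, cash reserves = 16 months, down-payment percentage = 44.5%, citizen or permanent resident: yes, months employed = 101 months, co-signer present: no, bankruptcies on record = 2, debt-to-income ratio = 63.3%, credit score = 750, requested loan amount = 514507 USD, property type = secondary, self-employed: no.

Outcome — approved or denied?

Approved

Atomic conditions:
  loan-to-value ratio > 103.1%: 121.6 > 103.1 is true
  credit score < 716: 750 < 716 is false
  self-employed: no → false
  citizen or permanent resident: yes → true
  down-payment percentage > 24.3%: 44.5 > 24.3 is true
  months employed ≥ 35 months: 101 ≥ 35 is true
  cash reserves ≤ 0 months: 16 ≤ 0 is false
  annual income = 251247 USD: 76471 == 251247 is false
  co-signer present: no → false
  property type = investment: secondary == investment is false
  bankruptcies on record ≥ 1: 2 ≥ 1 is true
  debt-to-income ratio ≥ 36.6%: 63.3 ≥ 36.6 is true
  property type = secondary: secondary == secondary is true
  late payments in last 24 months > 6: 6 > 6 is false
  requested loan amount > 398006 USD: 514507 > 398006 is true
  debt-to-income ratio ≥ 17.9%: 63.3 ≥ 17.9 is true
Combine:
[1] true OR false = true
[2] false OR true OR true = true
[3.2] NOT false = true
[3.3] NOT false = true
[3] true OR true OR true = true
[4.1] NOT false = true
[4] true OR false = true
[5.1] NOT true = false
[5] false OR true OR true = true
[6.2] NOT true = false
[6.3] NOT false = true
[6] false OR false OR true = true
[7] true OR false = true
[root] true AND true AND true AND true AND true AND true AND true = true
Overall: true → approved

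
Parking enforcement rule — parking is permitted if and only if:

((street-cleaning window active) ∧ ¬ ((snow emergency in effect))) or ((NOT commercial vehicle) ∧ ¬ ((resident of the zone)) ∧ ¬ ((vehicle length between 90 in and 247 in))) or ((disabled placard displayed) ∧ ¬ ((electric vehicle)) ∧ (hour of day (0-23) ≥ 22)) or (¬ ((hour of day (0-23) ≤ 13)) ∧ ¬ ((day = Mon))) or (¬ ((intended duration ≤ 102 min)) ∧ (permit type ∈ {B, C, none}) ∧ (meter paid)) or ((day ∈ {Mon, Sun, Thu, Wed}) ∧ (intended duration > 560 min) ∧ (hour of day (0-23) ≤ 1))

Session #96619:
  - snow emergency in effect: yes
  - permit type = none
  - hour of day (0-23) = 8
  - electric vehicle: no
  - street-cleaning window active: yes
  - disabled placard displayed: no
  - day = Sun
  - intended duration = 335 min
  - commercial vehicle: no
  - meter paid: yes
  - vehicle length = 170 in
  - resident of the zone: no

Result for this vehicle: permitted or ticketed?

Atomic conditions:
  street-cleaning window active: yes → true
  snow emergency in effect: yes → true
  NOT commercial vehicle: no → true
  resident of the zone: no → false
  vehicle length between 90 in and 247 in: 170 in [90, 247] is true
  disabled placard displayed: no → false
  electric vehicle: no → false
  hour of day (0-23) ≥ 22: 8 ≥ 22 is false
  hour of day (0-23) ≤ 13: 8 ≤ 13 is true
  day = Mon: Sun == Mon is false
  intended duration ≤ 102 min: 335 ≤ 102 is false
  permit type ∈ {B, C, none}: none is in the set → true
  meter paid: yes → true
  day ∈ {Mon, Sun, Thu, Wed}: Sun is in the set → true
  intended duration > 560 min: 335 > 560 is false
  hour of day (0-23) ≤ 1: 8 ≤ 1 is false
Combine:
[1.2] NOT true = false
[1] true AND false = false
[2.2] NOT false = true
[2.3] NOT true = false
[2] true AND true AND false = false
[3.2] NOT false = true
[3] false AND true AND false = false
[4.1] NOT true = false
[4.2] NOT false = true
[4] false AND true = false
[5.1] NOT false = true
[5] true AND true AND true = true
[6] true AND false AND false = false
[root] false OR false OR false OR false OR true OR false = true
Overall: true → permitted

Permitted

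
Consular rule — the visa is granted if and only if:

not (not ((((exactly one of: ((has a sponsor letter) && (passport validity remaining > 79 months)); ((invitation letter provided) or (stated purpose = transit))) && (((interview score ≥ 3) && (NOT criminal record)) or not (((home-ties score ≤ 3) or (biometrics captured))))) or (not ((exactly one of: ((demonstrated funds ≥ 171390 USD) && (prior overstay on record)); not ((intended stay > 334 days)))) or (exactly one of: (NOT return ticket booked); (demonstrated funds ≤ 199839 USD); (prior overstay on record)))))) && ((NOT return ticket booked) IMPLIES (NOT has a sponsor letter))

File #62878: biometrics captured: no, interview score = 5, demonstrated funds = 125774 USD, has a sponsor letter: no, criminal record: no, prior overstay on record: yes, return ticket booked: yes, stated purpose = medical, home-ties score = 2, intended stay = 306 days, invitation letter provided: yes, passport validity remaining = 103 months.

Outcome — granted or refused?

Atomic conditions:
  has a sponsor letter: no → false
  passport validity remaining > 79 months: 103 > 79 is true
  invitation letter provided: yes → true
  stated purpose = transit: medical == transit is false
  interview score ≥ 3: 5 ≥ 3 is true
  NOT criminal record: no → true
  home-ties score ≤ 3: 2 ≤ 3 is true
  biometrics captured: no → false
  demonstrated funds ≥ 171390 USD: 125774 ≥ 171390 is false
  prior overstay on record: yes → true
  intended stay > 334 days: 306 > 334 is false
  NOT return ticket booked: yes → false
  demonstrated funds ≤ 199839 USD: 125774 ≤ 199839 is true
  NOT has a sponsor letter: no → true
Combine:
[1.1.1.1.1.1] false AND true = false
[1.1.1.1.1.2] true OR false = true
[1.1.1.1.1] exactly-one(false, true) = true
[1.1.1.1.2.1] true AND true = true
[1.1.1.1.2.2.1] true OR false = true
[1.1.1.1.2.2] NOT true = false
[1.1.1.1.2] true OR false = true
[1.1.1.1] true AND true = true
[1.1.1.2.1.1.1] false AND true = false
[1.1.1.2.1.1.2] NOT false = true
[1.1.1.2.1.1] exactly-one(false, true) = true
[1.1.1.2.1] NOT true = false
[1.1.1.2.2] exactly-one(false, true, true) = false
[1.1.1.2] false OR false = false
[1.1.1] true OR false = true
[1.1] NOT true = false
[1] NOT false = true
[2] false → true (antecedent false ⇒ implication holds) = true
[root] true AND true = true
Overall: true → granted

Granted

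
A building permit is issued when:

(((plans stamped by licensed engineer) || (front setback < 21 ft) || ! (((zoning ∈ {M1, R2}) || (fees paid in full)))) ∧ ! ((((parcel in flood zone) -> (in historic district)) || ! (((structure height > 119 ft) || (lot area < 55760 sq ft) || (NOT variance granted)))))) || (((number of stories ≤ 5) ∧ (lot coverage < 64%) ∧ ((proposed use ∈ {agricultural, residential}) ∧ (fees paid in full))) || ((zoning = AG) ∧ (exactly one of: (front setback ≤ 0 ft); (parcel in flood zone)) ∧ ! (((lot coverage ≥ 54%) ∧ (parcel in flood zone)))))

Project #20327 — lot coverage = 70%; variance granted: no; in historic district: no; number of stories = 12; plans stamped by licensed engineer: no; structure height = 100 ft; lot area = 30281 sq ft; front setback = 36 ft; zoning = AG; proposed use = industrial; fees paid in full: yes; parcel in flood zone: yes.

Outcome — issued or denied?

Atomic conditions:
  plans stamped by licensed engineer: no → false
  front setback < 21 ft: 36 < 21 is false
  zoning ∈ {M1, R2}: AG is not in the set → false
  fees paid in full: yes → true
  parcel in flood zone: yes → true
  in historic district: no → false
  structure height > 119 ft: 100 > 119 is false
  lot area < 55760 sq ft: 30281 < 55760 is true
  NOT variance granted: no → true
  number of stories ≤ 5: 12 ≤ 5 is false
  lot coverage < 64%: 70 < 64 is false
  proposed use ∈ {agricultural, residential}: industrial is not in the set → false
  zoning = AG: AG == AG is true
  front setback ≤ 0 ft: 36 ≤ 0 is false
  lot coverage ≥ 54%: 70 ≥ 54 is true
Combine:
[1.1.3.1] false OR true = true
[1.1.3] NOT true = false
[1.1] false OR false OR false = false
[1.2.1.1] true → false = false
[1.2.1.2.1] false OR true OR true = true
[1.2.1.2] NOT true = false
[1.2.1] false OR false = false
[1.2] NOT false = true
[1] false AND true = false
[2.1.3] false AND true = false
[2.1] false AND false AND false = false
[2.2.2] exactly-one(false, true) = true
[2.2.3.1] true AND true = true
[2.2.3] NOT true = false
[2.2] true AND true AND false = false
[2] false OR false = false
[root] false OR false = false
Overall: false → denied

Denied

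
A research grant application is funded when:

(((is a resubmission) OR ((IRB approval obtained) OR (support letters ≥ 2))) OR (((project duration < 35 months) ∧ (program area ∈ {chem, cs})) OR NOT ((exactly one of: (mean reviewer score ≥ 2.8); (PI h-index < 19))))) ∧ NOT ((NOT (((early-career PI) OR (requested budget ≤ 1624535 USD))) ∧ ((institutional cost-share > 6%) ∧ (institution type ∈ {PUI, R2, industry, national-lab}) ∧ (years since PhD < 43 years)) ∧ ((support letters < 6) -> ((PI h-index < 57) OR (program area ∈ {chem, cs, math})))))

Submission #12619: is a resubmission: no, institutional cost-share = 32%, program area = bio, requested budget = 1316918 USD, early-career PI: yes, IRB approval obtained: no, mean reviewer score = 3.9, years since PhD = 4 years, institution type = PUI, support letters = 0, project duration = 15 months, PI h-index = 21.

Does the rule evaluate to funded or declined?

Declined

Atomic conditions:
  is a resubmission: no → false
  IRB approval obtained: no → false
  support letters ≥ 2: 0 ≥ 2 is false
  project duration < 35 months: 15 < 35 is true
  program area ∈ {chem, cs}: bio is not in the set → false
  mean reviewer score ≥ 2.8: 3.9 ≥ 2.8 is true
  PI h-index < 19: 21 < 19 is false
  early-career PI: yes → true
  requested budget ≤ 1624535 USD: 1316918 ≤ 1624535 is true
  institutional cost-share > 6%: 32 > 6 is true
  institution type ∈ {PUI, R2, industry, national-lab}: PUI is in the set → true
  years since PhD < 43 years: 4 < 43 is true
  support letters < 6: 0 < 6 is true
  PI h-index < 57: 21 < 57 is true
  program area ∈ {chem, cs, math}: bio is not in the set → false
Combine:
[1.1.2] false OR false = false
[1.1] false OR false = false
[1.2.1] true AND false = false
[1.2.2.1] exactly-one(true, false) = true
[1.2.2] NOT true = false
[1.2] false OR false = false
[1] false OR false = false
[2.1.1.1] true OR true = true
[2.1.1] NOT true = false
[2.1.2] true AND true AND true = true
[2.1.3.2] true OR false = true
[2.1.3] true → true = true
[2.1] false AND true AND true = false
[2] NOT false = true
[root] false AND true = false
Overall: false → declined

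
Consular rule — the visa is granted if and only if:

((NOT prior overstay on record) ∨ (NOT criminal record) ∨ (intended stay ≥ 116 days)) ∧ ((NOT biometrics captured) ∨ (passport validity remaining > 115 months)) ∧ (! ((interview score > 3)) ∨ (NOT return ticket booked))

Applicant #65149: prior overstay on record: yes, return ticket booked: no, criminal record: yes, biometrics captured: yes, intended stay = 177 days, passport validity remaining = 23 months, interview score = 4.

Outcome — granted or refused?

Refused

Atomic conditions:
  NOT prior overstay on record: yes → false
  NOT criminal record: yes → false
  intended stay ≥ 116 days: 177 ≥ 116 is true
  NOT biometrics captured: yes → false
  passport validity remaining > 115 months: 23 > 115 is false
  interview score > 3: 4 > 3 is true
  NOT return ticket booked: no → true
Combine:
[1] false OR false OR true = true
[2] false OR false = false
[3.1] NOT true = false
[3] false OR true = true
[root] true AND false AND true = false
Overall: false → refused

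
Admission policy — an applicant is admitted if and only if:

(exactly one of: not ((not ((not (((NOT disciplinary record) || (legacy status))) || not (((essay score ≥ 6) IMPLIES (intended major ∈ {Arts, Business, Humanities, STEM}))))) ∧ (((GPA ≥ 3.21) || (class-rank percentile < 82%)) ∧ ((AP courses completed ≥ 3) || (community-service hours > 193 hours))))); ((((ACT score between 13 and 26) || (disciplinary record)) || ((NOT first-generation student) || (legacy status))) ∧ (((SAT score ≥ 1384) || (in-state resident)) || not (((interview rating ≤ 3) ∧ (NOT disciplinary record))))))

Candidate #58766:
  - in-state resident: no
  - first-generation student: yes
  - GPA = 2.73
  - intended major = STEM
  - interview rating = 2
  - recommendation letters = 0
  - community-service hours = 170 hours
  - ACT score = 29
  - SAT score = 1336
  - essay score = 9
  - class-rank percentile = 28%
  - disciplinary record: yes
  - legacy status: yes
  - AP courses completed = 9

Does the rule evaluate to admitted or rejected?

Atomic conditions:
  NOT disciplinary record: yes → false
  legacy status: yes → true
  essay score ≥ 6: 9 ≥ 6 is true
  intended major ∈ {Arts, Business, Humanities, STEM}: STEM is in the set → true
  GPA ≥ 3.21: 2.73 ≥ 3.21 is false
  class-rank percentile < 82%: 28 < 82 is true
  AP courses completed ≥ 3: 9 ≥ 3 is true
  community-service hours > 193 hours: 170 > 193 is false
  ACT score between 13 and 26: 29 in [13, 26] is false
  disciplinary record: yes → true
  NOT first-generation student: yes → false
  SAT score ≥ 1384: 1336 ≥ 1384 is false
  in-state resident: no → false
  interview rating ≤ 3: 2 ≤ 3 is true
Combine:
[1.1.1.1.1.1] false OR true = true
[1.1.1.1.1] NOT true = false
[1.1.1.1.2.1] true → true = true
[1.1.1.1.2] NOT true = false
[1.1.1.1] false OR false = false
[1.1.1] NOT false = true
[1.1.2.1] false OR true = true
[1.1.2.2] true OR false = true
[1.1.2] true AND true = true
[1.1] true AND true = true
[1] NOT true = false
[2.1.1] false OR true = true
[2.1.2] false OR true = true
[2.1] true OR true = true
[2.2.1] false OR false = false
[2.2.2.1] true AND false = false
[2.2.2] NOT false = true
[2.2] false OR true = true
[2] true AND true = true
[root] exactly-one(false, true) = true
Overall: true → admitted

Admitted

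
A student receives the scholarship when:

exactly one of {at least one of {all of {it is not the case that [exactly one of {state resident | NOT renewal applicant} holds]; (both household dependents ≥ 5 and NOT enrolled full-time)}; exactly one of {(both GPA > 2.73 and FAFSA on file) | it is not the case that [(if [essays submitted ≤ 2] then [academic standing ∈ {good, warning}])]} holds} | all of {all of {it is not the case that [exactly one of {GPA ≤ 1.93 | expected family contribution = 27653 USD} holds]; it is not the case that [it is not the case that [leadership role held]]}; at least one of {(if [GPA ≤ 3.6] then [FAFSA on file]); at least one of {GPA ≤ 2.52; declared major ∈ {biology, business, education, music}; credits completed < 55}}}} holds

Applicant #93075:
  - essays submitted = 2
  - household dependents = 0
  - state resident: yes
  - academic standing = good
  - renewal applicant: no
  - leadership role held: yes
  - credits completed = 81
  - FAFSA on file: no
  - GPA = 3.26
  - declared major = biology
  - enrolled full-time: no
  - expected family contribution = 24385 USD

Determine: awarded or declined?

Atomic conditions:
  state resident: yes → true
  NOT renewal applicant: no → true
  household dependents ≥ 5: 0 ≥ 5 is false
  NOT enrolled full-time: no → true
  GPA > 2.73: 3.26 > 2.73 is true
  FAFSA on file: no → false
  essays submitted ≤ 2: 2 ≤ 2 is true
  academic standing ∈ {good, warning}: good is in the set → true
  GPA ≤ 1.93: 3.26 ≤ 1.93 is false
  expected family contribution = 27653 USD: 24385 == 27653 is false
  leadership role held: yes → true
  GPA ≤ 3.6: 3.26 ≤ 3.6 is true
  GPA ≤ 2.52: 3.26 ≤ 2.52 is false
  declared major ∈ {biology, business, education, music}: biology is in the set → true
  credits completed < 55: 81 < 55 is false
Combine:
[1.1.1.1] exactly-one(true, true) = false
[1.1.1] NOT false = true
[1.1.2] false AND true = false
[1.1] true AND false = false
[1.2.1] true AND false = false
[1.2.2.1] true → true = true
[1.2.2] NOT true = false
[1.2] exactly-one(false, false) = false
[1] false OR false = false
[2.1.1.1] exactly-one(false, false) = false
[2.1.1] NOT false = true
[2.1.2.1] NOT true = false
[2.1.2] NOT false = true
[2.1] true AND true = true
[2.2.1] true → false = false
[2.2.2] false OR true OR false = true
[2.2] false OR true = true
[2] true AND true = true
[root] exactly-one(false, true) = true
Overall: true → awarded

Awarded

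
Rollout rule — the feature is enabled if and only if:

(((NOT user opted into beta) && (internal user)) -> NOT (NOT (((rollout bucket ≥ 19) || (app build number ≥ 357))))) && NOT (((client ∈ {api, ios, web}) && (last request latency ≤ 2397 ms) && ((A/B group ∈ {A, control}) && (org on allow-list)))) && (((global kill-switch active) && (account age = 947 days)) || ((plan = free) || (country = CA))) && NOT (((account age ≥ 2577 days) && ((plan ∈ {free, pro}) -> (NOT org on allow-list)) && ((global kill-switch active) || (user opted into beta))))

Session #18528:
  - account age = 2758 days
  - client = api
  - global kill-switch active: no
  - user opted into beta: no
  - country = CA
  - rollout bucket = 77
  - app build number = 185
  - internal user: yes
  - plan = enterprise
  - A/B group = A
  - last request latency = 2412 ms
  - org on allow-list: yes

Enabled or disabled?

Enabled

Atomic conditions:
  NOT user opted into beta: no → true
  internal user: yes → true
  rollout bucket ≥ 19: 77 ≥ 19 is true
  app build number ≥ 357: 185 ≥ 357 is false
  client ∈ {api, ios, web}: api is in the set → true
  last request latency ≤ 2397 ms: 2412 ≤ 2397 is false
  A/B group ∈ {A, control}: A is in the set → true
  org on allow-list: yes → true
  global kill-switch active: no → false
  account age = 947 days: 2758 == 947 is false
  plan = free: enterprise == free is false
  country = CA: CA == CA is true
  account age ≥ 2577 days: 2758 ≥ 2577 is true
  plan ∈ {free, pro}: enterprise is not in the set → false
  NOT org on allow-list: yes → false
  user opted into beta: no → false
Combine:
[1.1] true AND true = true
[1.2.1.1] true OR false = true
[1.2.1] NOT true = false
[1.2] NOT false = true
[1] true → true = true
[2.1.3] true AND true = true
[2.1] true AND false AND true = false
[2] NOT false = true
[3.1] false AND false = false
[3.2] false OR true = true
[3] false OR true = true
[4.1.2] false → false (antecedent false ⇒ implication holds) = true
[4.1.3] false OR false = false
[4.1] true AND true AND false = false
[4] NOT false = true
[root] true AND true AND true AND true = true
Overall: true → enabled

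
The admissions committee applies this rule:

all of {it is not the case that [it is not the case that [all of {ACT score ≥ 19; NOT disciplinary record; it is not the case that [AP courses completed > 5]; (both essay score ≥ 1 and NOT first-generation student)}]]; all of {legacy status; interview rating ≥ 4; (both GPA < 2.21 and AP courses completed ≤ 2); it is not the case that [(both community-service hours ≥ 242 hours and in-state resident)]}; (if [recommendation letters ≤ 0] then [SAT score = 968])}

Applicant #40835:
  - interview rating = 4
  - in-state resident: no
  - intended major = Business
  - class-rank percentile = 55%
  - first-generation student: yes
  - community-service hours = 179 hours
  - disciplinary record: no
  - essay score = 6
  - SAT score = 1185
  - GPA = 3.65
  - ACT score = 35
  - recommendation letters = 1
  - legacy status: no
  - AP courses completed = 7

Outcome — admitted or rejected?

Rejected

Atomic conditions:
  ACT score ≥ 19: 35 ≥ 19 is true
  NOT disciplinary record: no → true
  AP courses completed > 5: 7 > 5 is true
  essay score ≥ 1: 6 ≥ 1 is true
  NOT first-generation student: yes → false
  legacy status: no → false
  interview rating ≥ 4: 4 ≥ 4 is true
  GPA < 2.21: 3.65 < 2.21 is false
  AP courses completed ≤ 2: 7 ≤ 2 is false
  community-service hours ≥ 242 hours: 179 ≥ 242 is false
  in-state resident: no → false
  recommendation letters ≤ 0: 1 ≤ 0 is false
  SAT score = 968: 1185 == 968 is false
Combine:
[1.1.1.3] NOT true = false
[1.1.1.4] true AND false = false
[1.1.1] true AND true AND false AND false = false
[1.1] NOT false = true
[1] NOT true = false
[2.3] false AND false = false
[2.4.1] false AND false = false
[2.4] NOT false = true
[2] false AND true AND false AND true = false
[3] false → false (antecedent false ⇒ implication holds) = true
[root] false AND false AND true = false
Overall: false → rejected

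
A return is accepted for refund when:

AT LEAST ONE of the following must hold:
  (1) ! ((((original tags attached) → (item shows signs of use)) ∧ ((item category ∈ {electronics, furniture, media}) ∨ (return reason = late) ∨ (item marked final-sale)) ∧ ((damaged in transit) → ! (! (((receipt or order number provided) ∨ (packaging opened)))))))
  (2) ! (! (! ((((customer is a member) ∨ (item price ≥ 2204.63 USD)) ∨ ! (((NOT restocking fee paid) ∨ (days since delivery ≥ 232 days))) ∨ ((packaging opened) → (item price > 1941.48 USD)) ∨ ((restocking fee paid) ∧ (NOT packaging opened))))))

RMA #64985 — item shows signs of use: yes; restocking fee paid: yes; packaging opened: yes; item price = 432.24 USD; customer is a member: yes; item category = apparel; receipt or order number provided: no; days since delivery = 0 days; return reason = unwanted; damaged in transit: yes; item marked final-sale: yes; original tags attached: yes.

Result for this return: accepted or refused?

Atomic conditions:
  original tags attached: yes → true
  item shows signs of use: yes → true
  item category ∈ {electronics, furniture, media}: apparel is not in the set → false
  return reason = late: unwanted == late is false
  item marked final-sale: yes → true
  damaged in transit: yes → true
  receipt or order number provided: no → false
  packaging opened: yes → true
  customer is a member: yes → true
  item price ≥ 2204.63 USD: 432.24 ≥ 2204.63 is false
  NOT restocking fee paid: yes → false
  days since delivery ≥ 232 days: 0 ≥ 232 is false
  item price > 1941.48 USD: 432.24 > 1941.48 is false
  restocking fee paid: yes → true
  NOT packaging opened: yes → false
Combine:
[1.1.1] true → true = true
[1.1.2] false OR false OR true = true
[1.1.3.2.1.1] false OR true = true
[1.1.3.2.1] NOT true = false
[1.1.3.2] NOT false = true
[1.1.3] true → true = true
[1.1] true AND true AND true = true
[1] NOT true = false
[2.1.1.1.1] true OR false = true
[2.1.1.1.2.1] false OR false = false
[2.1.1.1.2] NOT false = true
[2.1.1.1.3] true → false = false
[2.1.1.1.4] true AND false = false
[2.1.1.1] true OR true OR false OR false = true
[2.1.1] NOT true = false
[2.1] NOT false = true
[2] NOT true = false
[root] false OR false = false
Overall: false → refused

Refused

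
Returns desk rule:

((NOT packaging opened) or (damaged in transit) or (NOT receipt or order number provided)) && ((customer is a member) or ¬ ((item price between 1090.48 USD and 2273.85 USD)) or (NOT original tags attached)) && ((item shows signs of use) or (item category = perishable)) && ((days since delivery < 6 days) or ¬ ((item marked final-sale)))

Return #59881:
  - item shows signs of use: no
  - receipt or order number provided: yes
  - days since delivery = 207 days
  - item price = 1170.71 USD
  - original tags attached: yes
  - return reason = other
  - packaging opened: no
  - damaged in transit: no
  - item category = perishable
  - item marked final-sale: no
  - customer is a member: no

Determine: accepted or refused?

Atomic conditions:
  NOT packaging opened: no → true
  damaged in transit: no → false
  NOT receipt or order number provided: yes → false
  customer is a member: no → false
  item price between 1090.48 USD and 2273.85 USD: 1170.71 in [1090.48, 2273.85] is true
  NOT original tags attached: yes → false
  item shows signs of use: no → false
  item category = perishable: perishable == perishable is true
  days since delivery < 6 days: 207 < 6 is false
  item marked final-sale: no → false
Combine:
[1] true OR false OR false = true
[2.2] NOT true = false
[2] false OR false OR false = false
[3] false OR true = true
[4.2] NOT false = true
[4] false OR true = true
[root] true AND false AND true AND true = false
Overall: false → refused

Refused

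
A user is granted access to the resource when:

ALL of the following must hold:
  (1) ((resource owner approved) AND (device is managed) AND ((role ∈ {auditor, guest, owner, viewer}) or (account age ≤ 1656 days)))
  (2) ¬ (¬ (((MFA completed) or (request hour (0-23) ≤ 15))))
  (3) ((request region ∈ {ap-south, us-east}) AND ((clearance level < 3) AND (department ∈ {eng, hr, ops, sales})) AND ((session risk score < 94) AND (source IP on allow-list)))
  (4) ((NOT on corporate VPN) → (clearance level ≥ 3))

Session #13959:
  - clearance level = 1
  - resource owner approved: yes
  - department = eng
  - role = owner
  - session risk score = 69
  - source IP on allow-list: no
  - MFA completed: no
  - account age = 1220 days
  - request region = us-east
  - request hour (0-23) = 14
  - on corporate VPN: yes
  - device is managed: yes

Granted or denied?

Atomic conditions:
  resource owner approved: yes → true
  device is managed: yes → true
  role ∈ {auditor, guest, owner, viewer}: owner is in the set → true
  account age ≤ 1656 days: 1220 ≤ 1656 is true
  MFA completed: no → false
  request hour (0-23) ≤ 15: 14 ≤ 15 is true
  request region ∈ {ap-south, us-east}: us-east is in the set → true
  clearance level < 3: 1 < 3 is true
  department ∈ {eng, hr, ops, sales}: eng is in the set → true
  session risk score < 94: 69 < 94 is true
  source IP on allow-list: no → false
  NOT on corporate VPN: yes → false
  clearance level ≥ 3: 1 ≥ 3 is false
Combine:
[1.3] true OR true = true
[1] true AND true AND true = true
[2.1.1] false OR true = true
[2.1] NOT true = false
[2] NOT false = true
[3.2] true AND true = true
[3.3] true AND false = false
[3] true AND true AND false = false
[4] false → false (antecedent false ⇒ implication holds) = true
[root] true AND true AND false AND true = false
Overall: false → denied

Denied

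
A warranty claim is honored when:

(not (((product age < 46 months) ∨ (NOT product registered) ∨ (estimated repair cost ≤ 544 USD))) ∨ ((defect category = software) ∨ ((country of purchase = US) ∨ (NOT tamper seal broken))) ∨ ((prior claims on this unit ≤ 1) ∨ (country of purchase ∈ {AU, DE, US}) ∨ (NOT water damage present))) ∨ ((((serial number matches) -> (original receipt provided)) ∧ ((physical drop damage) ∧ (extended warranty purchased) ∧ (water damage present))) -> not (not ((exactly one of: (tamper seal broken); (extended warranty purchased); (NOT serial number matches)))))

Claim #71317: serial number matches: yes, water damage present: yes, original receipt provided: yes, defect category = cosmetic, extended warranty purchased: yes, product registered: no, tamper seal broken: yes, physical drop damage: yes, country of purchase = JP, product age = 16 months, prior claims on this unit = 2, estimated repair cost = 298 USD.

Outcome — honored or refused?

Atomic conditions:
  product age < 46 months: 16 < 46 is true
  NOT product registered: no → true
  estimated repair cost ≤ 544 USD: 298 ≤ 544 is true
  defect category = software: cosmetic == software is false
  country of purchase = US: JP == US is false
  NOT tamper seal broken: yes → false
  prior claims on this unit ≤ 1: 2 ≤ 1 is false
  country of purchase ∈ {AU, DE, US}: JP is not in the set → false
  NOT water damage present: yes → false
  serial number matches: yes → true
  original receipt provided: yes → true
  physical drop damage: yes → true
  extended warranty purchased: yes → true
  water damage present: yes → true
  tamper seal broken: yes → true
  NOT serial number matches: yes → false
Combine:
[1.1.1] true OR true OR true = true
[1.1] NOT true = false
[1.2.2] false OR false = false
[1.2] false OR false = false
[1.3] false OR false OR false = false
[1] false OR false OR false = false
[2.1.1] true → true = true
[2.1.2] true AND true AND true = true
[2.1] true AND true = true
[2.2.1.1] exactly-one(true, true, false) = false
[2.2.1] NOT false = true
[2.2] NOT true = false
[2] true → false = false
[root] false OR false = false
Overall: false → refused

Refused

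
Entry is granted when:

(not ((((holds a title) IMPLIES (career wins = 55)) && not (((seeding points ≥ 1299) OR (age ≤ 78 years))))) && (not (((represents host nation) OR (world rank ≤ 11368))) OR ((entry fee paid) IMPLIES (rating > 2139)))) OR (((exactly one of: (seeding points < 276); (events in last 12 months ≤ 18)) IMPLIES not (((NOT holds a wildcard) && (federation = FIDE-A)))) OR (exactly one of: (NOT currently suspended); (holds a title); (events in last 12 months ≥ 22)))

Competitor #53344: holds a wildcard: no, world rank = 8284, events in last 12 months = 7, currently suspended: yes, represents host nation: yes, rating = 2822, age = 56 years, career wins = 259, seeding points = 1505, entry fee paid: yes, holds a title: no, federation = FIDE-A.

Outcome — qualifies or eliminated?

Qualifies

Atomic conditions:
  holds a title: no → false
  career wins = 55: 259 == 55 is false
  seeding points ≥ 1299: 1505 ≥ 1299 is true
  age ≤ 78 years: 56 ≤ 78 is true
  represents host nation: yes → true
  world rank ≤ 11368: 8284 ≤ 11368 is true
  entry fee paid: yes → true
  rating > 2139: 2822 > 2139 is true
  seeding points < 276: 1505 < 276 is false
  events in last 12 months ≤ 18: 7 ≤ 18 is true
  NOT holds a wildcard: no → true
  federation = FIDE-A: FIDE-A == FIDE-A is true
  NOT currently suspended: yes → false
  events in last 12 months ≥ 22: 7 ≥ 22 is false
Combine:
[1.1.1.1] false → false (antecedent false ⇒ implication holds) = true
[1.1.1.2.1] true OR true = true
[1.1.1.2] NOT true = false
[1.1.1] true AND false = false
[1.1] NOT false = true
[1.2.1.1] true OR true = true
[1.2.1] NOT true = false
[1.2.2] true → true = true
[1.2] false OR true = true
[1] true AND true = true
[2.1.1] exactly-one(false, true) = true
[2.1.2.1] true AND true = true
[2.1.2] NOT true = false
[2.1] true → false = false
[2.2] exactly-one(false, false, false) = false
[2] false OR false = false
[root] true OR false = true
Overall: true → qualifies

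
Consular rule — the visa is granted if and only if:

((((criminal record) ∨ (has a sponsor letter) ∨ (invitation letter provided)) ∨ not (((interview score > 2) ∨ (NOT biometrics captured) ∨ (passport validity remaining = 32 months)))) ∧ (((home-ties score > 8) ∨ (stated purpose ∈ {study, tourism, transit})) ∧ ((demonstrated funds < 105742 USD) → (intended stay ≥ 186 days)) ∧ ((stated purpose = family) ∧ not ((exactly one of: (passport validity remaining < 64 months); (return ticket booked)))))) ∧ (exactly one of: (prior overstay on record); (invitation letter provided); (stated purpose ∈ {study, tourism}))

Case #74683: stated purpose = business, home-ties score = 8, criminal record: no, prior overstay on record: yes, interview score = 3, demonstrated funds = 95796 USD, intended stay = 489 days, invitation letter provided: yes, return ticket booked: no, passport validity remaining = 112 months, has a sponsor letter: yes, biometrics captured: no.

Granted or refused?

Refused

Atomic conditions:
  criminal record: no → false
  has a sponsor letter: yes → true
  invitation letter provided: yes → true
  interview score > 2: 3 > 2 is true
  NOT biometrics captured: no → true
  passport validity remaining = 32 months: 112 == 32 is false
  home-ties score > 8: 8 > 8 is false
  stated purpose ∈ {study, tourism, transit}: business is not in the set → false
  demonstrated funds < 105742 USD: 95796 < 105742 is true
  intended stay ≥ 186 days: 489 ≥ 186 is true
  stated purpose = family: business == family is false
  passport validity remaining < 64 months: 112 < 64 is false
  return ticket booked: no → false
  prior overstay on record: yes → true
  stated purpose ∈ {study, tourism}: business is not in the set → false
Combine:
[1.1.1] false OR true OR true = true
[1.1.2.1] true OR true OR false = true
[1.1.2] NOT true = false
[1.1] true OR false = true
[1.2.1] false OR false = false
[1.2.2] true → true = true
[1.2.3.2.1] exactly-one(false, false) = false
[1.2.3.2] NOT false = true
[1.2.3] false AND true = false
[1.2] false AND true AND false = false
[1] true AND false = false
[2] exactly-one(true, true, false) = false
[root] false AND false = false
Overall: false → refused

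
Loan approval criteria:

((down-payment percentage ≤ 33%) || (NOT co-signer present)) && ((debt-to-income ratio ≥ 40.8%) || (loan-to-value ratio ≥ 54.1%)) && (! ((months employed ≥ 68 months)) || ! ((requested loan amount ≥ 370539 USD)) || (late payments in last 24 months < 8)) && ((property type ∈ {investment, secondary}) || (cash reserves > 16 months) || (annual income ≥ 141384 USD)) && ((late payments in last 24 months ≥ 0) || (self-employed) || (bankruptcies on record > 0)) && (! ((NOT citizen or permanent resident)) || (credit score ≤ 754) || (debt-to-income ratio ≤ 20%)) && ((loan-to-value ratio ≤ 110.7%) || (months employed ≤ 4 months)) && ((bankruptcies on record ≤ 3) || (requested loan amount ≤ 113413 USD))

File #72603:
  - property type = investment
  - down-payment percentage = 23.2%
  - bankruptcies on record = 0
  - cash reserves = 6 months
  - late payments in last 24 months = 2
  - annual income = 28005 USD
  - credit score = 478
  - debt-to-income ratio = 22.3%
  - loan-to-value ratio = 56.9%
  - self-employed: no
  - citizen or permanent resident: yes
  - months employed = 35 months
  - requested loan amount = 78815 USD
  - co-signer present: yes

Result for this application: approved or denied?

Atomic conditions:
  down-payment percentage ≤ 33%: 23.2 ≤ 33 is true
  NOT co-signer present: yes → false
  debt-to-income ratio ≥ 40.8%: 22.3 ≥ 40.8 is false
  loan-to-value ratio ≥ 54.1%: 56.9 ≥ 54.1 is true
  months employed ≥ 68 months: 35 ≥ 68 is false
  requested loan amount ≥ 370539 USD: 78815 ≥ 370539 is false
  late payments in last 24 months < 8: 2 < 8 is true
  property type ∈ {investment, secondary}: investment is in the set → true
  cash reserves > 16 months: 6 > 16 is false
  annual income ≥ 141384 USD: 28005 ≥ 141384 is false
  late payments in last 24 months ≥ 0: 2 ≥ 0 is true
  self-employed: no → false
  bankruptcies on record > 0: 0 > 0 is false
  NOT citizen or permanent resident: yes → false
  credit score ≤ 754: 478 ≤ 754 is true
  debt-to-income ratio ≤ 20%: 22.3 ≤ 20 is false
  loan-to-value ratio ≤ 110.7%: 56.9 ≤ 110.7 is true
  months employed ≤ 4 months: 35 ≤ 4 is false
  bankruptcies on record ≤ 3: 0 ≤ 3 is true
  requested loan amount ≤ 113413 USD: 78815 ≤ 113413 is true
Combine:
[1] true OR false = true
[2] false OR true = true
[3.1] NOT false = true
[3.2] NOT false = true
[3] true OR true OR true = true
[4] true OR false OR false = true
[5] true OR false OR false = true
[6.1] NOT false = true
[6] true OR true OR false = true
[7] true OR false = true
[8] true OR true = true
[root] true AND true AND true AND true AND true AND true AND true AND true = true
Overall: true → approved

Approved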